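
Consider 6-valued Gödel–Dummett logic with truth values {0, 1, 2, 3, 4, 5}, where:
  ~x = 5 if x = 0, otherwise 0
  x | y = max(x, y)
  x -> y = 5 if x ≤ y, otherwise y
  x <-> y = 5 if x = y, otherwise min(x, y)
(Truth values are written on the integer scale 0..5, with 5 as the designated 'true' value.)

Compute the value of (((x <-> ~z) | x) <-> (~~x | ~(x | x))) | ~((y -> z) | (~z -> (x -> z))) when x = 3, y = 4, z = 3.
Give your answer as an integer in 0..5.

~z = ~3 = 0
x <-> ~z = 3 <-> 0 = 0
(x <-> ~z) | x = 0 | 3 = 3
~x = ~3 = 0
~~x = ~0 = 5
x | x = 3 | 3 = 3
~(x | x) = ~3 = 0
~~x | ~(x | x) = 5 | 0 = 5
((x <-> ~z) | x) <-> (~~x | ~(x | x)) = 3 <-> 5 = 3
y -> z = 4 -> 3 = 3
~z = ~3 = 0
x -> z = 3 -> 3 = 5
~z -> (x -> z) = 0 -> 5 = 5
(y -> z) | (~z -> (x -> z)) = 3 | 5 = 5
~((y -> z) | (~z -> (x -> z))) = ~5 = 0
(((x <-> ~z) | x) <-> (~~x | ~(x | x))) | ~((y -> z) | (~z -> (x -> z))) = 3 | 0 = 3

3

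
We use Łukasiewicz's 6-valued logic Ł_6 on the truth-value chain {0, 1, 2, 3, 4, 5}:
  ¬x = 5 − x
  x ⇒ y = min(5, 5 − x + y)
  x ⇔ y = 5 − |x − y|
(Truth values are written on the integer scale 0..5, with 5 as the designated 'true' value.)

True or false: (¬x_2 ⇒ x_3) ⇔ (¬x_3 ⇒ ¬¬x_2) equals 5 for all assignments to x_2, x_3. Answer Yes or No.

At x_2 = 4, x_3 = 5, for instance:
¬x_2 = ¬4 = 1
¬x_2 ⇒ x_3 = 1 ⇒ 5 = 5
¬x_3 = ¬5 = 0
¬¬x_2 = ¬1 = 4
¬x_3 ⇒ ¬¬x_2 = 0 ⇒ 4 = 5
(¬x_2 ⇒ x_3) ⇔ (¬x_3 ⇒ ¬¬x_2) = 5 ⇔ 5 = 5
and checking the remaining 35 assignments likewise gives ≥ 5 in every case.

Yes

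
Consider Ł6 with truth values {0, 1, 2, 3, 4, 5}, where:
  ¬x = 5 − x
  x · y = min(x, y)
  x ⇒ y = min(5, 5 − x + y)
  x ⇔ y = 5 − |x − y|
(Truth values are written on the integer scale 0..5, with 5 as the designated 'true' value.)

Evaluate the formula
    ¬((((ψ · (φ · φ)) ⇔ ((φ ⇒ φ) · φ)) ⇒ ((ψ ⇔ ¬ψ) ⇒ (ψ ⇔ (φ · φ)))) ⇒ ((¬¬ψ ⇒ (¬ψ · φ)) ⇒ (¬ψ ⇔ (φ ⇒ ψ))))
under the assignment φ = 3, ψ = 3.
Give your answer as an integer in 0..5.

2

φ · φ = 3 · 3 = 3
ψ · (φ · φ) = 3 · 3 = 3
φ ⇒ φ = 3 ⇒ 3 = 5
(φ ⇒ φ) · φ = 5 · 3 = 3
(ψ · (φ · φ)) ⇔ ((φ ⇒ φ) · φ) = 3 ⇔ 3 = 5
¬ψ = ¬3 = 2
ψ ⇔ ¬ψ = 3 ⇔ 2 = 4
φ · φ = 3 · 3 = 3
ψ ⇔ (φ · φ) = 3 ⇔ 3 = 5
(ψ ⇔ ¬ψ) ⇒ (ψ ⇔ (φ · φ)) = 4 ⇒ 5 = 5
((ψ · (φ · φ)) ⇔ ((φ ⇒ φ) · φ)) ⇒ ((ψ ⇔ ¬ψ) ⇒ (ψ ⇔ (φ · φ))) = 5 ⇒ 5 = 5
¬ψ = ¬3 = 2
¬¬ψ = ¬2 = 3
¬ψ = ¬3 = 2
¬ψ · φ = 2 · 3 = 2
¬¬ψ ⇒ (¬ψ · φ) = 3 ⇒ 2 = 4
¬ψ = ¬3 = 2
φ ⇒ ψ = 3 ⇒ 3 = 5
¬ψ ⇔ (φ ⇒ ψ) = 2 ⇔ 5 = 2
(¬¬ψ ⇒ (¬ψ · φ)) ⇒ (¬ψ ⇔ (φ ⇒ ψ)) = 4 ⇒ 2 = 3
(((ψ · (φ · φ)) ⇔ ((φ ⇒ φ) · φ)) ⇒ ((ψ ⇔ ¬ψ) ⇒ (ψ ⇔ (φ · φ)))) ⇒ ((¬¬ψ ⇒ (¬ψ · φ)) ⇒ (¬ψ ⇔ (φ ⇒ ψ))) = 5 ⇒ 3 = 3
¬((((ψ · (φ · φ)) ⇔ ((φ ⇒ φ) · φ)) ⇒ ((ψ ⇔ ¬ψ) ⇒ (ψ ⇔ (φ · φ)))) ⇒ ((¬¬ψ ⇒ (¬ψ · φ)) ⇒ (¬ψ ⇔ (φ ⇒ ψ)))) = ¬3 = 2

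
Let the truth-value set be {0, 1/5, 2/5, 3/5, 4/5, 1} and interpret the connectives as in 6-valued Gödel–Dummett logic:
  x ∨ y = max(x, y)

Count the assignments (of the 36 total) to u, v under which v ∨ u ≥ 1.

11

value 1: 11 assignments (counts)
value 4/5: 9 assignments
value 3/5: 7 assignments
value 2/5: 5 assignments
value 1/5: 3 assignments
value 0: 1 assignment
So 11 of the 36 assignments meet the threshold.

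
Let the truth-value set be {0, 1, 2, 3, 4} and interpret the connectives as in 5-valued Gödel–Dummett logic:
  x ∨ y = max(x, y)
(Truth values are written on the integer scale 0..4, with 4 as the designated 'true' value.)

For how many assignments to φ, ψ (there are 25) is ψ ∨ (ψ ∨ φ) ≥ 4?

value 4: 9 assignments (counts)
value 3: 7 assignments
value 2: 5 assignments
value 1: 3 assignments
value 0: 1 assignment
So 9 of the 25 assignments meet the threshold.

9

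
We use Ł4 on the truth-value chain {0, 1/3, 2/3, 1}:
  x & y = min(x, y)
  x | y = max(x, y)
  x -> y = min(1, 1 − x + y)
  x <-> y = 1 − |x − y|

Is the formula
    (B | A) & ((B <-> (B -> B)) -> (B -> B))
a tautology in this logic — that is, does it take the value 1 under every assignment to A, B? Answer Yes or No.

No

Counterexample: take A = 0, B = 0.
B | A = 0 | 0 = 0
B -> B = 0 -> 0 = 1
B <-> (B -> B) = 0 <-> 1 = 0
B -> B = 0 -> 0 = 1
(B <-> (B -> B)) -> (B -> B) = 0 -> 1 = 1
(B | A) & ((B <-> (B -> B)) -> (B -> B)) = 0 & 1 = 0
This gives 0 ≠ 1.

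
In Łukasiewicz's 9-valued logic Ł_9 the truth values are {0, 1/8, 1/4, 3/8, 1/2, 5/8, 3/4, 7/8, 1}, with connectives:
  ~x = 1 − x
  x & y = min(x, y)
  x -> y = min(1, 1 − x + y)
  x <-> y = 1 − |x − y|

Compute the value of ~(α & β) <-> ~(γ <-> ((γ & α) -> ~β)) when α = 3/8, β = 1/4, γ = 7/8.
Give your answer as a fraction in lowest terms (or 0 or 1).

α & β = 3/8 & 1/4 = 1/4
~(α & β) = ~1/4 = 3/4
γ & α = 7/8 & 3/8 = 3/8
~β = ~1/4 = 3/4
(γ & α) -> ~β = 3/8 -> 3/4 = 1
γ <-> ((γ & α) -> ~β) = 7/8 <-> 1 = 7/8
~(γ <-> ((γ & α) -> ~β)) = ~7/8 = 1/8
~(α & β) <-> ~(γ <-> ((γ & α) -> ~β)) = 3/4 <-> 1/8 = 3/8

3/8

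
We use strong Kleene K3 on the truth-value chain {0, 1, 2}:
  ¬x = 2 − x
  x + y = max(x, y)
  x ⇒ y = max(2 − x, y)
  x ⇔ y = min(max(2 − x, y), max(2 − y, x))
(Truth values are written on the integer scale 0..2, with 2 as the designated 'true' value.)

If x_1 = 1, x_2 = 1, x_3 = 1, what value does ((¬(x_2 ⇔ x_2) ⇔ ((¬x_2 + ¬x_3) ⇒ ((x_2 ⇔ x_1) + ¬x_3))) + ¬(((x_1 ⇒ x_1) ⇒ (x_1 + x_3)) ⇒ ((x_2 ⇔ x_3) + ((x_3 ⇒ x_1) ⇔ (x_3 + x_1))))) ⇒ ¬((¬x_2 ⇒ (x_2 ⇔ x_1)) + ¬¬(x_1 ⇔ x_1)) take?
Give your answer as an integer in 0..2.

x_2 ⇔ x_2 = 1 ⇔ 1 = 1
¬(x_2 ⇔ x_2) = ¬1 = 1
¬x_2 = ¬1 = 1
¬x_3 = ¬1 = 1
¬x_2 + ¬x_3 = 1 + 1 = 1
x_2 ⇔ x_1 = 1 ⇔ 1 = 1
¬x_3 = ¬1 = 1
(x_2 ⇔ x_1) + ¬x_3 = 1 + 1 = 1
(¬x_2 + ¬x_3) ⇒ ((x_2 ⇔ x_1) + ¬x_3) = 1 ⇒ 1 = 1
¬(x_2 ⇔ x_2) ⇔ ((¬x_2 + ¬x_3) ⇒ ((x_2 ⇔ x_1) + ¬x_3)) = 1 ⇔ 1 = 1
x_1 ⇒ x_1 = 1 ⇒ 1 = 1
x_1 + x_3 = 1 + 1 = 1
(x_1 ⇒ x_1) ⇒ (x_1 + x_3) = 1 ⇒ 1 = 1
x_2 ⇔ x_3 = 1 ⇔ 1 = 1
x_3 ⇒ x_1 = 1 ⇒ 1 = 1
x_3 + x_1 = 1 + 1 = 1
(x_3 ⇒ x_1) ⇔ (x_3 + x_1) = 1 ⇔ 1 = 1
(x_2 ⇔ x_3) + ((x_3 ⇒ x_1) ⇔ (x_3 + x_1)) = 1 + 1 = 1
((x_1 ⇒ x_1) ⇒ (x_1 + x_3)) ⇒ ((x_2 ⇔ x_3) + ((x_3 ⇒ x_1) ⇔ (x_3 + x_1))) = 1 ⇒ 1 = 1
¬(((x_1 ⇒ x_1) ⇒ (x_1 + x_3)) ⇒ ((x_2 ⇔ x_3) + ((x_3 ⇒ x_1) ⇔ (x_3 + x_1)))) = ¬1 = 1
(¬(x_2 ⇔ x_2) ⇔ ((¬x_2 + ¬x_3) ⇒ ((x_2 ⇔ x_1) + ¬x_3))) + ¬(((x_1 ⇒ x_1) ⇒ (x_1 + x_3)) ⇒ ((x_2 ⇔ x_3) + ((x_3 ⇒ x_1) ⇔ (x_3 + x_1)))) = 1 + 1 = 1
¬x_2 = ¬1 = 1
x_2 ⇔ x_1 = 1 ⇔ 1 = 1
¬x_2 ⇒ (x_2 ⇔ x_1) = 1 ⇒ 1 = 1
x_1 ⇔ x_1 = 1 ⇔ 1 = 1
¬(x_1 ⇔ x_1) = ¬1 = 1
¬¬(x_1 ⇔ x_1) = ¬1 = 1
(¬x_2 ⇒ (x_2 ⇔ x_1)) + ¬¬(x_1 ⇔ x_1) = 1 + 1 = 1
¬((¬x_2 ⇒ (x_2 ⇔ x_1)) + ¬¬(x_1 ⇔ x_1)) = ¬1 = 1
((¬(x_2 ⇔ x_2) ⇔ ((¬x_2 + ¬x_3) ⇒ ((x_2 ⇔ x_1) + ¬x_3))) + ¬(((x_1 ⇒ x_1) ⇒ (x_1 + x_3)) ⇒ ((x_2 ⇔ x_3) + ((x_3 ⇒ x_1) ⇔ (x_3 + x_1))))) ⇒ ¬((¬x_2 ⇒ (x_2 ⇔ x_1)) + ¬¬(x_1 ⇔ x_1)) = 1 ⇒ 1 = 1

1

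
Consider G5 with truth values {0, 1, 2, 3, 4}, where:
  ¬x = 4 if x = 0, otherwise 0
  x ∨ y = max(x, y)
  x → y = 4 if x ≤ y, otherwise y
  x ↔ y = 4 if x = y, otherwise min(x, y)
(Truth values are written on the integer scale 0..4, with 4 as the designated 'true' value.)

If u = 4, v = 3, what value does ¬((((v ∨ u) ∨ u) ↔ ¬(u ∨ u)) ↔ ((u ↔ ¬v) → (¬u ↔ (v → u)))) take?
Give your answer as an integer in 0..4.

4

v ∨ u = 3 ∨ 4 = 4
(v ∨ u) ∨ u = 4 ∨ 4 = 4
u ∨ u = 4 ∨ 4 = 4
¬(u ∨ u) = ¬4 = 0
((v ∨ u) ∨ u) ↔ ¬(u ∨ u) = 4 ↔ 0 = 0
¬v = ¬3 = 0
u ↔ ¬v = 4 ↔ 0 = 0
¬u = ¬4 = 0
v → u = 3 → 4 = 4
¬u ↔ (v → u) = 0 ↔ 4 = 0
(u ↔ ¬v) → (¬u ↔ (v → u)) = 0 → 0 = 4
(((v ∨ u) ∨ u) ↔ ¬(u ∨ u)) ↔ ((u ↔ ¬v) → (¬u ↔ (v → u))) = 0 ↔ 4 = 0
¬((((v ∨ u) ∨ u) ↔ ¬(u ∨ u)) ↔ ((u ↔ ¬v) → (¬u ↔ (v → u)))) = ¬0 = 4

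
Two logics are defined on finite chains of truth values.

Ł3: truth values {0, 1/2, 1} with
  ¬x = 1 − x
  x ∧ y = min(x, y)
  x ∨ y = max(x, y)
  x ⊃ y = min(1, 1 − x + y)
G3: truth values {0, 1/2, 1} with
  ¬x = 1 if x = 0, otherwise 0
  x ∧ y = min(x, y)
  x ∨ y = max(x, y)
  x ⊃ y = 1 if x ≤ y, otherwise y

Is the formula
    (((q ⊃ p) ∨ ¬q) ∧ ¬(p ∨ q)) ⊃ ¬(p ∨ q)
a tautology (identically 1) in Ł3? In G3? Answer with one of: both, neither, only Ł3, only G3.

In Ł3: every assignment gives 1 — tautology.
In G3: every assignment gives 1 — tautology.

both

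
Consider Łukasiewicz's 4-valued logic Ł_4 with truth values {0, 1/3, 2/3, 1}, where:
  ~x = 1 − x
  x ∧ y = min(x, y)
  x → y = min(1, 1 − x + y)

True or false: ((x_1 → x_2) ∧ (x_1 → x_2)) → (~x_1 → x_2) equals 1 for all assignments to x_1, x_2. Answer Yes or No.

No

Counterexample: take x_1 = 0, x_2 = 0.
x_1 → x_2 = 0 → 0 = 1
x_1 → x_2 = 0 → 0 = 1
(x_1 → x_2) ∧ (x_1 → x_2) = 1 ∧ 1 = 1
~x_1 = ~0 = 1
~x_1 → x_2 = 1 → 0 = 0
((x_1 → x_2) ∧ (x_1 → x_2)) → (~x_1 → x_2) = 1 → 0 = 0
This gives 0 ≠ 1.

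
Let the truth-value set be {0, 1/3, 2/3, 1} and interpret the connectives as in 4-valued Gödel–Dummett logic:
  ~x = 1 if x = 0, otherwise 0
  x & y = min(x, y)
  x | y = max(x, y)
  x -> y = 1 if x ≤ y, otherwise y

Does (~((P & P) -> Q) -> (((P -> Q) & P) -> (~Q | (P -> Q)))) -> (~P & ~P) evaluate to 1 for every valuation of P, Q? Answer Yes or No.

No

Counterexample: take P = 1/3, Q = 0.
P & P = 1/3 & 1/3 = 1/3
(P & P) -> Q = 1/3 -> 0 = 0
~((P & P) -> Q) = ~0 = 1
P -> Q = 1/3 -> 0 = 0
(P -> Q) & P = 0 & 1/3 = 0
~Q = ~0 = 1
P -> Q = 1/3 -> 0 = 0
~Q | (P -> Q) = 1 | 0 = 1
((P -> Q) & P) -> (~Q | (P -> Q)) = 0 -> 1 = 1
~((P & P) -> Q) -> (((P -> Q) & P) -> (~Q | (P -> Q))) = 1 -> 1 = 1
~P = ~1/3 = 0
~P = ~1/3 = 0
~P & ~P = 0 & 0 = 0
(~((P & P) -> Q) -> (((P -> Q) & P) -> (~Q | (P -> Q)))) -> (~P & ~P) = 1 -> 0 = 0
This gives 0 ≠ 1.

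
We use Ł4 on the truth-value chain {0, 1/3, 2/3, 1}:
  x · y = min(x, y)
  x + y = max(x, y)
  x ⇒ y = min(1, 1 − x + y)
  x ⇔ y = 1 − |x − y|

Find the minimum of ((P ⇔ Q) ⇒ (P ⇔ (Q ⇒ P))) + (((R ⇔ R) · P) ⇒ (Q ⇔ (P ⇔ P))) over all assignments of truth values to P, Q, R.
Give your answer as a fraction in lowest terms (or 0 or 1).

2/3

Take P = 1/3, Q = 0, R = 0:
P ⇔ Q = 1/3 ⇔ 0 = 2/3
Q ⇒ P = 0 ⇒ 1/3 = 1
P ⇔ (Q ⇒ P) = 1/3 ⇔ 1 = 1/3
(P ⇔ Q) ⇒ (P ⇔ (Q ⇒ P)) = 2/3 ⇒ 1/3 = 2/3
R ⇔ R = 0 ⇔ 0 = 1
(R ⇔ R) · P = 1 · 1/3 = 1/3
P ⇔ P = 1/3 ⇔ 1/3 = 1
Q ⇔ (P ⇔ P) = 0 ⇔ 1 = 0
((R ⇔ R) · P) ⇒ (Q ⇔ (P ⇔ P)) = 1/3 ⇒ 0 = 2/3
((P ⇔ Q) ⇒ (P ⇔ (Q ⇒ P))) + (((R ⇔ R) · P) ⇒ (Q ⇔ (P ⇔ P))) = 2/3 + 2/3 = 2/3
No assignment yields a value below 2/3, so this is the minimum.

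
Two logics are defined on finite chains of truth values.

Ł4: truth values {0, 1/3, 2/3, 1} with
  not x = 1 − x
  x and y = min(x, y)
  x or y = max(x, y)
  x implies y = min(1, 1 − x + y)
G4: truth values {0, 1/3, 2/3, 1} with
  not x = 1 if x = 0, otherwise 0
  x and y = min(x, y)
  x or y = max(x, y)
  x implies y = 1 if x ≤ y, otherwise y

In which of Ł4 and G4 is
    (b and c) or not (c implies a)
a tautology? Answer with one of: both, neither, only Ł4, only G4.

In Ł4: at a = 0, b = 0, c = 0 the value is 0 — not a tautology.
In G4: at a = 0, b = 0, c = 0 the value is 0 — not a tautology.

neither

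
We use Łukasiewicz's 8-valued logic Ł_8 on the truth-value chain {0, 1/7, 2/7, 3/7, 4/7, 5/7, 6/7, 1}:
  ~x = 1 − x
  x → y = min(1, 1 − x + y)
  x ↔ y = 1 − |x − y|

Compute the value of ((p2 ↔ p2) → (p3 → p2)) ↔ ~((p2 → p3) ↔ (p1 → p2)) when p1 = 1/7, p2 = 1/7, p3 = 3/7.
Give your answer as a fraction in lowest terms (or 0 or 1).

p2 ↔ p2 = 1/7 ↔ 1/7 = 1
p3 → p2 = 3/7 → 1/7 = 5/7
(p2 ↔ p2) → (p3 → p2) = 1 → 5/7 = 5/7
p2 → p3 = 1/7 → 3/7 = 1
p1 → p2 = 1/7 → 1/7 = 1
(p2 → p3) ↔ (p1 → p2) = 1 ↔ 1 = 1
~((p2 → p3) ↔ (p1 → p2)) = ~1 = 0
((p2 ↔ p2) → (p3 → p2)) ↔ ~((p2 → p3) ↔ (p1 → p2)) = 5/7 ↔ 0 = 2/7

2/7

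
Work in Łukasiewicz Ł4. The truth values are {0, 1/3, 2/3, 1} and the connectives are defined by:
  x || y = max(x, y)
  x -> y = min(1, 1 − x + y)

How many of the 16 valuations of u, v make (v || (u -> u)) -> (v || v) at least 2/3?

8

u = 0, v = 0 ↦ 0  <
u = 0, v = 1/3 ↦ 1/3  <
u = 0, v = 2/3 ↦ 2/3  ≥
u = 0, v = 1 ↦ 1  ≥
u = 1/3, v = 0 ↦ 0  <
u = 1/3, v = 1/3 ↦ 1/3  <
u = 1/3, v = 2/3 ↦ 2/3  ≥
u = 1/3, v = 1 ↦ 1  ≥
u = 2/3, v = 0 ↦ 0  <
u = 2/3, v = 1/3 ↦ 1/3  <
u = 2/3, v = 2/3 ↦ 2/3  ≥
u = 2/3, v = 1 ↦ 1  ≥
u = 1, v = 0 ↦ 0  <
u = 1, v = 1/3 ↦ 1/3  <
u = 1, v = 2/3 ↦ 2/3  ≥
u = 1, v = 1 ↦ 1  ≥
So 8 of the 16 assignments meet the threshold.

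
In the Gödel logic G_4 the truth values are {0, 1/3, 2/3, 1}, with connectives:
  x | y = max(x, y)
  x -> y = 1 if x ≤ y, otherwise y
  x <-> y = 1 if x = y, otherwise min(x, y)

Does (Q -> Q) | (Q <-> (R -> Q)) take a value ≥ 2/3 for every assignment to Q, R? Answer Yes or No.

Yes

Q = 0, R = 0 ↦ 1
Q = 0, R = 1/3 ↦ 1
Q = 0, R = 2/3 ↦ 1
Q = 0, R = 1 ↦ 1
Q = 1/3, R = 0 ↦ 1
Q = 1/3, R = 1/3 ↦ 1
Q = 1/3, R = 2/3 ↦ 1
Q = 1/3, R = 1 ↦ 1
Q = 2/3, R = 0 ↦ 1
Q = 2/3, R = 1/3 ↦ 1
Q = 2/3, R = 2/3 ↦ 1
Q = 2/3, R = 1 ↦ 1
Q = 1, R = 0 ↦ 1
Q = 1, R = 1/3 ↦ 1
Q = 1, R = 2/3 ↦ 1
Q = 1, R = 1 ↦ 1
Every assignment gives a value ≥ 2/3.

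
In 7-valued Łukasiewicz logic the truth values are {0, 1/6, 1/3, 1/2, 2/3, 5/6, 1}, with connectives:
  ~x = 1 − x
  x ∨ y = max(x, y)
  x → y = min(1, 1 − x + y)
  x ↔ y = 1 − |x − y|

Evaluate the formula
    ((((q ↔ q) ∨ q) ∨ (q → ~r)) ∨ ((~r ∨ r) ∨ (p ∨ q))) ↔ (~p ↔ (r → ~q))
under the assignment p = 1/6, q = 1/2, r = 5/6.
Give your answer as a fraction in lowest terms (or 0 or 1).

5/6

q ↔ q = 1/2 ↔ 1/2 = 1
(q ↔ q) ∨ q = 1 ∨ 1/2 = 1
~r = ~5/6 = 1/6
q → ~r = 1/2 → 1/6 = 2/3
((q ↔ q) ∨ q) ∨ (q → ~r) = 1 ∨ 2/3 = 1
~r = ~5/6 = 1/6
~r ∨ r = 1/6 ∨ 5/6 = 5/6
p ∨ q = 1/6 ∨ 1/2 = 1/2
(~r ∨ r) ∨ (p ∨ q) = 5/6 ∨ 1/2 = 5/6
(((q ↔ q) ∨ q) ∨ (q → ~r)) ∨ ((~r ∨ r) ∨ (p ∨ q)) = 1 ∨ 5/6 = 1
~p = ~1/6 = 5/6
~q = ~1/2 = 1/2
r → ~q = 5/6 → 1/2 = 2/3
~p ↔ (r → ~q) = 5/6 ↔ 2/3 = 5/6
((((q ↔ q) ∨ q) ∨ (q → ~r)) ∨ ((~r ∨ r) ∨ (p ∨ q))) ↔ (~p ↔ (r → ~q)) = 1 ↔ 5/6 = 5/6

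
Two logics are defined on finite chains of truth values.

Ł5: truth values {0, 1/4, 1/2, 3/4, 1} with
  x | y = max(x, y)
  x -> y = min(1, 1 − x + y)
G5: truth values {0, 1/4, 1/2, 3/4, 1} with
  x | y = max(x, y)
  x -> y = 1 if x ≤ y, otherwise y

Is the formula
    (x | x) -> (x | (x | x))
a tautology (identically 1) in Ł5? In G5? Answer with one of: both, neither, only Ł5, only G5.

In Ł5: every assignment gives 1 — tautology.
In G5: every assignment gives 1 — tautology.

both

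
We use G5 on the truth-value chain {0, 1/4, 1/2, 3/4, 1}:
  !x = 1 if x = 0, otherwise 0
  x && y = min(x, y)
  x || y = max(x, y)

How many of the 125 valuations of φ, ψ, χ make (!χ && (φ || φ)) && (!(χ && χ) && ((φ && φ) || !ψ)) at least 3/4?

value 1: 5 assignments (counts)
value 3/4: 5 assignments (counts)
value 1/2: 5 assignments
value 1/4: 5 assignments
value 0: 105 assignments
So 10 of the 125 assignments meet the threshold.

10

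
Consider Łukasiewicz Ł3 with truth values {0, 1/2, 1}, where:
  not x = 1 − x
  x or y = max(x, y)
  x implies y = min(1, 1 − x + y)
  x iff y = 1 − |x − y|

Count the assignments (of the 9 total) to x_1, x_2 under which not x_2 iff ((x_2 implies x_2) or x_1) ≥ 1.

3

x_1 = 0, x_2 = 0 ↦ 1  ≥
x_1 = 0, x_2 = 1/2 ↦ 1/2  <
x_1 = 0, x_2 = 1 ↦ 0  <
x_1 = 1/2, x_2 = 0 ↦ 1  ≥
x_1 = 1/2, x_2 = 1/2 ↦ 1/2  <
x_1 = 1/2, x_2 = 1 ↦ 0  <
x_1 = 1, x_2 = 0 ↦ 1  ≥
x_1 = 1, x_2 = 1/2 ↦ 1/2  <
x_1 = 1, x_2 = 1 ↦ 0  <
So 3 of the 9 assignments meet the threshold.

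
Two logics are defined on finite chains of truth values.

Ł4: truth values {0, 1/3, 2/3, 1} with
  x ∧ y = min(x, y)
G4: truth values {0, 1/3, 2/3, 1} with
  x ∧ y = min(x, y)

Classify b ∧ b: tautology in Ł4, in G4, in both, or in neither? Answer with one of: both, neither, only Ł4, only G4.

In Ł4: at b = 0 the value is 0 — not a tautology.
In G4: at b = 0 the value is 0 — not a tautology.

neither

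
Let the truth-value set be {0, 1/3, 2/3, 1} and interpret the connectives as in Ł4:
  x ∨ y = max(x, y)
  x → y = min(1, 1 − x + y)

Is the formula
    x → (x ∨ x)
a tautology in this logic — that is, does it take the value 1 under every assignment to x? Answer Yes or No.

Yes

x = 0 ↦ 1
x = 1/3 ↦ 1
x = 2/3 ↦ 1
x = 1 ↦ 1
Every assignment gives a value ≥ 1.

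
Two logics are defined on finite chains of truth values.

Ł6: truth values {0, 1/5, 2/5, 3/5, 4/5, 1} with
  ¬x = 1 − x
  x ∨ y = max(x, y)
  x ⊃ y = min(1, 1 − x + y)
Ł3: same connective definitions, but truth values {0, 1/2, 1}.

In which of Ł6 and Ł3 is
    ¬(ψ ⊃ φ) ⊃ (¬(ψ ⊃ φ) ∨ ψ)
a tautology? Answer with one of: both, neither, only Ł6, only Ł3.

both

In Ł6: every assignment gives 1 — tautology.
In Ł3: every assignment gives 1 — tautology.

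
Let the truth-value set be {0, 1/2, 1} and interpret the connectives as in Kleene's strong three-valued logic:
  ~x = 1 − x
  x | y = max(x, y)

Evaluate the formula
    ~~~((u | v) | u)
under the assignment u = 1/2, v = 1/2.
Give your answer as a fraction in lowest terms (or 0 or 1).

u | v = 1/2 | 1/2 = 1/2
(u | v) | u = 1/2 | 1/2 = 1/2
~((u | v) | u) = ~1/2 = 1/2
~~((u | v) | u) = ~1/2 = 1/2
~~~((u | v) | u) = ~1/2 = 1/2

1/2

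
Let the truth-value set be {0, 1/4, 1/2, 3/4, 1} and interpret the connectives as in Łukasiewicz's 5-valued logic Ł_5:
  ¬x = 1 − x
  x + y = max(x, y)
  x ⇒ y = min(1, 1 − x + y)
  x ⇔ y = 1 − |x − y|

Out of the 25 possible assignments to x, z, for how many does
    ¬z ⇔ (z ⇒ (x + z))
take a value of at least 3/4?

value 1: 5 assignments (counts)
value 3/4: 5 assignments (counts)
value 1/2: 5 assignments
value 1/4: 5 assignments
value 0: 5 assignments
So 10 of the 25 assignments meet the threshold.

10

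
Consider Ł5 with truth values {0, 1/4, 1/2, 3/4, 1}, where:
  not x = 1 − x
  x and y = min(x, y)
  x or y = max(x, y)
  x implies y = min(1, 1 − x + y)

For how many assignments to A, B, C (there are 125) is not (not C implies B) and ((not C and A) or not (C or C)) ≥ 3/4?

value 1: 5 assignments (counts)
value 3/4: 10 assignments (counts)
value 1/2: 15 assignments
value 1/4: 20 assignments
value 0: 75 assignments
So 15 of the 125 assignments meet the threshold.

15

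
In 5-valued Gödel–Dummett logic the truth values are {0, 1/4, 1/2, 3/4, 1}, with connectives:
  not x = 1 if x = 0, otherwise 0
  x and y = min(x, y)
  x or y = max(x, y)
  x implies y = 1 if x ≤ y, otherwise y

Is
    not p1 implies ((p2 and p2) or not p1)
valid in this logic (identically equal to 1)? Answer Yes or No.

At p1 = 1/4, p2 = 1, for instance:
not p1 = not 1/4 = 0
p2 and p2 = 1 and 1 = 1
(p2 and p2) or not p1 = 1 or 0 = 1
not p1 implies ((p2 and p2) or not p1) = 0 implies 1 = 1
and checking the remaining 24 assignments likewise gives ≥ 1 in every case.

Yes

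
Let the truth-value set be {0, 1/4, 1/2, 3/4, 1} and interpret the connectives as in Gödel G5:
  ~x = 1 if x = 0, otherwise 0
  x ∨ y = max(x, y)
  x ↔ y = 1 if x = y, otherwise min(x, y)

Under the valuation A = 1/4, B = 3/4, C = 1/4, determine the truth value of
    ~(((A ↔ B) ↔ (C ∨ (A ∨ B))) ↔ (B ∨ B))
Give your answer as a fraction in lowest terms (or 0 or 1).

0

A ↔ B = 1/4 ↔ 3/4 = 1/4
A ∨ B = 1/4 ∨ 3/4 = 3/4
C ∨ (A ∨ B) = 1/4 ∨ 3/4 = 3/4
(A ↔ B) ↔ (C ∨ (A ∨ B)) = 1/4 ↔ 3/4 = 1/4
B ∨ B = 3/4 ∨ 3/4 = 3/4
((A ↔ B) ↔ (C ∨ (A ∨ B))) ↔ (B ∨ B) = 1/4 ↔ 3/4 = 1/4
~(((A ↔ B) ↔ (C ∨ (A ∨ B))) ↔ (B ∨ B)) = ~1/4 = 0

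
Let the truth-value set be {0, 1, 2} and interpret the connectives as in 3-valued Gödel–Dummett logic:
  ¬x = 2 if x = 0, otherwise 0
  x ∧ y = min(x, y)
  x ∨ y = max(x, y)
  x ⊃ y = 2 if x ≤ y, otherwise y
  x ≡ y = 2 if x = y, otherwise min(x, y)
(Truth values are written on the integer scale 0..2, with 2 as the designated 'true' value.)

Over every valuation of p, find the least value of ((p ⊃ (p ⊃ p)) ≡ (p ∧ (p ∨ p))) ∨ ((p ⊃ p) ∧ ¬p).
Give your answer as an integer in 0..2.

1

Take p = 1:
p ⊃ p = 1 ⊃ 1 = 2
p ⊃ (p ⊃ p) = 1 ⊃ 2 = 2
p ∨ p = 1 ∨ 1 = 1
p ∧ (p ∨ p) = 1 ∧ 1 = 1
(p ⊃ (p ⊃ p)) ≡ (p ∧ (p ∨ p)) = 2 ≡ 1 = 1
p ⊃ p = 1 ⊃ 1 = 2
¬p = ¬1 = 0
(p ⊃ p) ∧ ¬p = 2 ∧ 0 = 0
((p ⊃ (p ⊃ p)) ≡ (p ∧ (p ∨ p))) ∨ ((p ⊃ p) ∧ ¬p) = 1 ∨ 0 = 1
No assignment yields a value below 1, so this is the minimum.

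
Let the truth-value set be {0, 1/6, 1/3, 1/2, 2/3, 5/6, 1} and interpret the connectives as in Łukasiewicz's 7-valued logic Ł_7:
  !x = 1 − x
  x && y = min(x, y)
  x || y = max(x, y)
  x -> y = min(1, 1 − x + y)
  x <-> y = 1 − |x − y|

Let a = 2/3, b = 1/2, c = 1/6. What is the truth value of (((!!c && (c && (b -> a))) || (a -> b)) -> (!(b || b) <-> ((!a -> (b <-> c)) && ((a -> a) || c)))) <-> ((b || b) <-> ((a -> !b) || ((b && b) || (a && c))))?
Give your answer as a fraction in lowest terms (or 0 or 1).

1

!c = !1/6 = 5/6
!!c = !5/6 = 1/6
b -> a = 1/2 -> 2/3 = 1
c && (b -> a) = 1/6 && 1 = 1/6
!!c && (c && (b -> a)) = 1/6 && 1/6 = 1/6
a -> b = 2/3 -> 1/2 = 5/6
(!!c && (c && (b -> a))) || (a -> b) = 1/6 || 5/6 = 5/6
b || b = 1/2 || 1/2 = 1/2
!(b || b) = !1/2 = 1/2
!a = !2/3 = 1/3
b <-> c = 1/2 <-> 1/6 = 2/3
!a -> (b <-> c) = 1/3 -> 2/3 = 1
a -> a = 2/3 -> 2/3 = 1
(a -> a) || c = 1 || 1/6 = 1
(!a -> (b <-> c)) && ((a -> a) || c) = 1 && 1 = 1
!(b || b) <-> ((!a -> (b <-> c)) && ((a -> a) || c)) = 1/2 <-> 1 = 1/2
((!!c && (c && (b -> a))) || (a -> b)) -> (!(b || b) <-> ((!a -> (b <-> c)) && ((a -> a) || c))) = 5/6 -> 1/2 = 2/3
b || b = 1/2 || 1/2 = 1/2
!b = !1/2 = 1/2
a -> !b = 2/3 -> 1/2 = 5/6
b && b = 1/2 && 1/2 = 1/2
a && c = 2/3 && 1/6 = 1/6
(b && b) || (a && c) = 1/2 || 1/6 = 1/2
(a -> !b) || ((b && b) || (a && c)) = 5/6 || 1/2 = 5/6
(b || b) <-> ((a -> !b) || ((b && b) || (a && c))) = 1/2 <-> 5/6 = 2/3
(((!!c && (c && (b -> a))) || (a -> b)) -> (!(b || b) <-> ((!a -> (b <-> c)) && ((a -> a) || c)))) <-> ((b || b) <-> ((a -> !b) || ((b && b) || (a && c)))) = 2/3 <-> 2/3 = 1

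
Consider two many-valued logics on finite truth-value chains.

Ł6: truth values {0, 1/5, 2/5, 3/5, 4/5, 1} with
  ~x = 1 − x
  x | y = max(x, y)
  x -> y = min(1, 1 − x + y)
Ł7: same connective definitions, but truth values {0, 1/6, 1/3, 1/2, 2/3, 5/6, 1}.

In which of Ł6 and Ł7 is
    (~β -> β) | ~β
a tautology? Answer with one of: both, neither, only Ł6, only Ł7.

In Ł6: at β = 1/5 the value is 4/5 — not a tautology.
In Ł7: at β = 1/6 the value is 5/6 — not a tautology.

neither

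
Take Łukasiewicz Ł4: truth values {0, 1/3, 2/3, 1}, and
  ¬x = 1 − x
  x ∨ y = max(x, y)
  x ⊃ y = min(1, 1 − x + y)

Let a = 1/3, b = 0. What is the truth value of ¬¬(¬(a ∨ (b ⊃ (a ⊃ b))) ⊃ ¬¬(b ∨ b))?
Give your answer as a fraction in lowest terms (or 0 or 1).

1

a ⊃ b = 1/3 ⊃ 0 = 2/3
b ⊃ (a ⊃ b) = 0 ⊃ 2/3 = 1
a ∨ (b ⊃ (a ⊃ b)) = 1/3 ∨ 1 = 1
¬(a ∨ (b ⊃ (a ⊃ b))) = ¬1 = 0
b ∨ b = 0 ∨ 0 = 0
¬(b ∨ b) = ¬0 = 1
¬¬(b ∨ b) = ¬1 = 0
¬(a ∨ (b ⊃ (a ⊃ b))) ⊃ ¬¬(b ∨ b) = 0 ⊃ 0 = 1
¬(¬(a ∨ (b ⊃ (a ⊃ b))) ⊃ ¬¬(b ∨ b)) = ¬1 = 0
¬¬(¬(a ∨ (b ⊃ (a ⊃ b))) ⊃ ¬¬(b ∨ b)) = ¬0 = 1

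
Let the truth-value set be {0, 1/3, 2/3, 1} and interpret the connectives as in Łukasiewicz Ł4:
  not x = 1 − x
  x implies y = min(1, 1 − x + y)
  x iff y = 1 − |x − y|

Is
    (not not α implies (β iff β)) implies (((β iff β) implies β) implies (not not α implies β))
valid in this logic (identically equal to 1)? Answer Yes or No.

Yes

α = 0, β = 0 ↦ 1
α = 0, β = 1/3 ↦ 1
α = 0, β = 2/3 ↦ 1
α = 0, β = 1 ↦ 1
α = 1/3, β = 0 ↦ 1
α = 1/3, β = 1/3 ↦ 1
α = 1/3, β = 2/3 ↦ 1
α = 1/3, β = 1 ↦ 1
α = 2/3, β = 0 ↦ 1
α = 2/3, β = 1/3 ↦ 1
α = 2/3, β = 2/3 ↦ 1
α = 2/3, β = 1 ↦ 1
α = 1, β = 0 ↦ 1
α = 1, β = 1/3 ↦ 1
α = 1, β = 2/3 ↦ 1
α = 1, β = 1 ↦ 1
Every assignment gives a value ≥ 1.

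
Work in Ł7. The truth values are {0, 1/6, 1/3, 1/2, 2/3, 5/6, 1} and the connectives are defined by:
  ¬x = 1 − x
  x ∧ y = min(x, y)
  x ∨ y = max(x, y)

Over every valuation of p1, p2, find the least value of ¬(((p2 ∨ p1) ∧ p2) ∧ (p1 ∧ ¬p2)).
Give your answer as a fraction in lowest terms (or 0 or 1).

1/2

Take p1 = 1/2, p2 = 1/2:
p2 ∨ p1 = 1/2 ∨ 1/2 = 1/2
(p2 ∨ p1) ∧ p2 = 1/2 ∧ 1/2 = 1/2
¬p2 = ¬1/2 = 1/2
p1 ∧ ¬p2 = 1/2 ∧ 1/2 = 1/2
((p2 ∨ p1) ∧ p2) ∧ (p1 ∧ ¬p2) = 1/2 ∧ 1/2 = 1/2
¬(((p2 ∨ p1) ∧ p2) ∧ (p1 ∧ ¬p2)) = ¬1/2 = 1/2
No assignment yields a value below 1/2, so this is the minimum.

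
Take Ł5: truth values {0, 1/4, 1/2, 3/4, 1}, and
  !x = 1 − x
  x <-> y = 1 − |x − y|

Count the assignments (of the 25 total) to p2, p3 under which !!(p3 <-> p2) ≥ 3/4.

value 1: 5 assignments (counts)
value 3/4: 8 assignments (counts)
value 1/2: 6 assignments
value 1/4: 4 assignments
value 0: 2 assignments
So 13 of the 25 assignments meet the threshold.

13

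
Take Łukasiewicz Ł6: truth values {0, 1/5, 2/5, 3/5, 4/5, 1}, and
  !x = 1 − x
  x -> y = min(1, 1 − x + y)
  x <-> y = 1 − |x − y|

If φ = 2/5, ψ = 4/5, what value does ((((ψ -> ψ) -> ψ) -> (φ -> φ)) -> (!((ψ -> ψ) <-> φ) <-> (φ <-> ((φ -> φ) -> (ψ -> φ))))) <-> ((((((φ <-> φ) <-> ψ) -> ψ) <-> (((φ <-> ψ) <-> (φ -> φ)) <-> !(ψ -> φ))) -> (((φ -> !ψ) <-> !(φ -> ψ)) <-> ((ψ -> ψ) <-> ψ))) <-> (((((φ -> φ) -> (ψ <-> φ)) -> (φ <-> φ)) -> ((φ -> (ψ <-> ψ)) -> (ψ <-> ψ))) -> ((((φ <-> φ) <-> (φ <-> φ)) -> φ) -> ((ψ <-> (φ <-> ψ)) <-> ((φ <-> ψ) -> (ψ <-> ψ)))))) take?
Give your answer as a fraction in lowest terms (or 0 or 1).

4/5

ψ -> ψ = 4/5 -> 4/5 = 1
(ψ -> ψ) -> ψ = 1 -> 4/5 = 4/5
φ -> φ = 2/5 -> 2/5 = 1
((ψ -> ψ) -> ψ) -> (φ -> φ) = 4/5 -> 1 = 1
ψ -> ψ = 4/5 -> 4/5 = 1
(ψ -> ψ) <-> φ = 1 <-> 2/5 = 2/5
!((ψ -> ψ) <-> φ) = !2/5 = 3/5
φ -> φ = 2/5 -> 2/5 = 1
ψ -> φ = 4/5 -> 2/5 = 3/5
(φ -> φ) -> (ψ -> φ) = 1 -> 3/5 = 3/5
φ <-> ((φ -> φ) -> (ψ -> φ)) = 2/5 <-> 3/5 = 4/5
!((ψ -> ψ) <-> φ) <-> (φ <-> ((φ -> φ) -> (ψ -> φ))) = 3/5 <-> 4/5 = 4/5
(((ψ -> ψ) -> ψ) -> (φ -> φ)) -> (!((ψ -> ψ) <-> φ) <-> (φ <-> ((φ -> φ) -> (ψ -> φ)))) = 1 -> 4/5 = 4/5
φ <-> φ = 2/5 <-> 2/5 = 1
(φ <-> φ) <-> ψ = 1 <-> 4/5 = 4/5
((φ <-> φ) <-> ψ) -> ψ = 4/5 -> 4/5 = 1
φ <-> ψ = 2/5 <-> 4/5 = 3/5
φ -> φ = 2/5 -> 2/5 = 1
(φ <-> ψ) <-> (φ -> φ) = 3/5 <-> 1 = 3/5
ψ -> φ = 4/5 -> 2/5 = 3/5
!(ψ -> φ) = !3/5 = 2/5
((φ <-> ψ) <-> (φ -> φ)) <-> !(ψ -> φ) = 3/5 <-> 2/5 = 4/5
(((φ <-> φ) <-> ψ) -> ψ) <-> (((φ <-> ψ) <-> (φ -> φ)) <-> !(ψ -> φ)) = 1 <-> 4/5 = 4/5
!ψ = !4/5 = 1/5
φ -> !ψ = 2/5 -> 1/5 = 4/5
φ -> ψ = 2/5 -> 4/5 = 1
!(φ -> ψ) = !1 = 0
(φ -> !ψ) <-> !(φ -> ψ) = 4/5 <-> 0 = 1/5
ψ -> ψ = 4/5 -> 4/5 = 1
(ψ -> ψ) <-> ψ = 1 <-> 4/5 = 4/5
((φ -> !ψ) <-> !(φ -> ψ)) <-> ((ψ -> ψ) <-> ψ) = 1/5 <-> 4/5 = 2/5
((((φ <-> φ) <-> ψ) -> ψ) <-> (((φ <-> ψ) <-> (φ -> φ)) <-> !(ψ -> φ))) -> (((φ -> !ψ) <-> !(φ -> ψ)) <-> ((ψ -> ψ) <-> ψ)) = 4/5 -> 2/5 = 3/5
φ -> φ = 2/5 -> 2/5 = 1
ψ <-> φ = 4/5 <-> 2/5 = 3/5
(φ -> φ) -> (ψ <-> φ) = 1 -> 3/5 = 3/5
φ <-> φ = 2/5 <-> 2/5 = 1
((φ -> φ) -> (ψ <-> φ)) -> (φ <-> φ) = 3/5 -> 1 = 1
ψ <-> ψ = 4/5 <-> 4/5 = 1
φ -> (ψ <-> ψ) = 2/5 -> 1 = 1
ψ <-> ψ = 4/5 <-> 4/5 = 1
(φ -> (ψ <-> ψ)) -> (ψ <-> ψ) = 1 -> 1 = 1
(((φ -> φ) -> (ψ <-> φ)) -> (φ <-> φ)) -> ((φ -> (ψ <-> ψ)) -> (ψ <-> ψ)) = 1 -> 1 = 1
φ <-> φ = 2/5 <-> 2/5 = 1
φ <-> φ = 2/5 <-> 2/5 = 1
(φ <-> φ) <-> (φ <-> φ) = 1 <-> 1 = 1
((φ <-> φ) <-> (φ <-> φ)) -> φ = 1 -> 2/5 = 2/5
φ <-> ψ = 2/5 <-> 4/5 = 3/5
ψ <-> (φ <-> ψ) = 4/5 <-> 3/5 = 4/5
φ <-> ψ = 2/5 <-> 4/5 = 3/5
ψ <-> ψ = 4/5 <-> 4/5 = 1
(φ <-> ψ) -> (ψ <-> ψ) = 3/5 -> 1 = 1
(ψ <-> (φ <-> ψ)) <-> ((φ <-> ψ) -> (ψ <-> ψ)) = 4/5 <-> 1 = 4/5
(((φ <-> φ) <-> (φ <-> φ)) -> φ) -> ((ψ <-> (φ <-> ψ)) <-> ((φ <-> ψ) -> (ψ <-> ψ))) = 2/5 -> 4/5 = 1
((((φ -> φ) -> (ψ <-> φ)) -> (φ <-> φ)) -> ((φ -> (ψ <-> ψ)) -> (ψ <-> ψ))) -> ((((φ <-> φ) <-> (φ <-> φ)) -> φ) -> ((ψ <-> (φ <-> ψ)) <-> ((φ <-> ψ) -> (ψ <-> ψ)))) = 1 -> 1 = 1
(((((φ <-> φ) <-> ψ) -> ψ) <-> (((φ <-> ψ) <-> (φ -> φ)) <-> !(ψ -> φ))) -> (((φ -> !ψ) <-> !(φ -> ψ)) <-> ((ψ -> ψ) <-> ψ))) <-> (((((φ -> φ) -> (ψ <-> φ)) -> (φ <-> φ)) -> ((φ -> (ψ <-> ψ)) -> (ψ <-> ψ))) -> ((((φ <-> φ) <-> (φ <-> φ)) -> φ) -> ((ψ <-> (φ <-> ψ)) <-> ((φ <-> ψ) -> (ψ <-> ψ))))) = 3/5 <-> 1 = 3/5
((((ψ -> ψ) -> ψ) -> (φ -> φ)) -> (!((ψ -> ψ) <-> φ) <-> (φ <-> ((φ -> φ) -> (ψ -> φ))))) <-> ((((((φ <-> φ) <-> ψ) -> ψ) <-> (((φ <-> ψ) <-> (φ -> φ)) <-> !(ψ -> φ))) -> (((φ -> !ψ) <-> !(φ -> ψ)) <-> ((ψ -> ψ) <-> ψ))) <-> (((((φ -> φ) -> (ψ <-> φ)) -> (φ <-> φ)) -> ((φ -> (ψ <-> ψ)) -> (ψ <-> ψ))) -> ((((φ <-> φ) <-> (φ <-> φ)) -> φ) -> ((ψ <-> (φ <-> ψ)) <-> ((φ <-> ψ) -> (ψ <-> ψ)))))) = 4/5 <-> 3/5 = 4/5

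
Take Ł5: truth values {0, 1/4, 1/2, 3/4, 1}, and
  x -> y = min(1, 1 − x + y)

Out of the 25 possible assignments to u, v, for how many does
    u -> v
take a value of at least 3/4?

value 1: 15 assignments (counts)
value 3/4: 4 assignments (counts)
value 1/2: 3 assignments
value 1/4: 2 assignments
value 0: 1 assignment
So 19 of the 25 assignments meet the threshold.

19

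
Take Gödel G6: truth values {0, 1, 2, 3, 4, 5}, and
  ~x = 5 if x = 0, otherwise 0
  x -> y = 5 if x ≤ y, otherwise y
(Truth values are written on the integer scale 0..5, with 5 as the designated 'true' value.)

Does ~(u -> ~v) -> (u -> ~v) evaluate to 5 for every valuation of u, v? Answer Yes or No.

No

Counterexample: take u = 1, v = 1.
~v = ~1 = 0
u -> ~v = 1 -> 0 = 0
~(u -> ~v) = ~0 = 5
~(u -> ~v) -> (u -> ~v) = 5 -> 0 = 0
This gives 0 ≠ 5.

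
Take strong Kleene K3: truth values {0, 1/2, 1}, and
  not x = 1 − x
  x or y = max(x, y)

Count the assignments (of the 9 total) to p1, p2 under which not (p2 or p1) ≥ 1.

p1 = 0, p2 = 0 ↦ 1  ≥
p1 = 0, p2 = 1/2 ↦ 1/2  <
p1 = 0, p2 = 1 ↦ 0  <
p1 = 1/2, p2 = 0 ↦ 1/2  <
p1 = 1/2, p2 = 1/2 ↦ 1/2  <
p1 = 1/2, p2 = 1 ↦ 0  <
p1 = 1, p2 = 0 ↦ 0  <
p1 = 1, p2 = 1/2 ↦ 0  <
p1 = 1, p2 = 1 ↦ 0  <
So 1 of the 9 assignments meets the threshold.

1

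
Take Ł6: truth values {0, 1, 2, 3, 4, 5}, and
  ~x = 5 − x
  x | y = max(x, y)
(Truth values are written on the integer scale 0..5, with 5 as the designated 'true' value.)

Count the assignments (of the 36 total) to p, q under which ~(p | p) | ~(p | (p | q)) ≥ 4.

value 5: 6 assignments (counts)
value 4: 6 assignments (counts)
value 3: 6 assignments
value 2: 6 assignments
value 1: 6 assignments
value 0: 6 assignments
So 12 of the 36 assignments meet the threshold.

12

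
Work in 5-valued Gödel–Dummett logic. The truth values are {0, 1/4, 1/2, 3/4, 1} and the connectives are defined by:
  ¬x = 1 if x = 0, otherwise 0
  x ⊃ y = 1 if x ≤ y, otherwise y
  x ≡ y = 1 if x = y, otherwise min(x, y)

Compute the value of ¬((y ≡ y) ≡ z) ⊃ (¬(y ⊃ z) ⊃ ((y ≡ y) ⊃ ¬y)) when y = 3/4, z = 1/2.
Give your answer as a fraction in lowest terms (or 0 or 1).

1

y ≡ y = 3/4 ≡ 3/4 = 1
(y ≡ y) ≡ z = 1 ≡ 1/2 = 1/2
¬((y ≡ y) ≡ z) = ¬1/2 = 0
y ⊃ z = 3/4 ⊃ 1/2 = 1/2
¬(y ⊃ z) = ¬1/2 = 0
y ≡ y = 3/4 ≡ 3/4 = 1
¬y = ¬3/4 = 0
(y ≡ y) ⊃ ¬y = 1 ⊃ 0 = 0
¬(y ⊃ z) ⊃ ((y ≡ y) ⊃ ¬y) = 0 ⊃ 0 = 1
¬((y ≡ y) ≡ z) ⊃ (¬(y ⊃ z) ⊃ ((y ≡ y) ⊃ ¬y)) = 0 ⊃ 1 = 1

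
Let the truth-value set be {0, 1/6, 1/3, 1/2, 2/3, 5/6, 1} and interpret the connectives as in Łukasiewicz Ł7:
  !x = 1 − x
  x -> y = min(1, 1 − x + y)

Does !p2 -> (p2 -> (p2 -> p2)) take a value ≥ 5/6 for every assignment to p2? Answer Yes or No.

Yes

p2 = 0 ↦ 1
p2 = 1/6 ↦ 1
p2 = 1/3 ↦ 1
p2 = 1/2 ↦ 1
p2 = 2/3 ↦ 1
p2 = 5/6 ↦ 1
p2 = 1 ↦ 1
Every assignment gives a value ≥ 5/6.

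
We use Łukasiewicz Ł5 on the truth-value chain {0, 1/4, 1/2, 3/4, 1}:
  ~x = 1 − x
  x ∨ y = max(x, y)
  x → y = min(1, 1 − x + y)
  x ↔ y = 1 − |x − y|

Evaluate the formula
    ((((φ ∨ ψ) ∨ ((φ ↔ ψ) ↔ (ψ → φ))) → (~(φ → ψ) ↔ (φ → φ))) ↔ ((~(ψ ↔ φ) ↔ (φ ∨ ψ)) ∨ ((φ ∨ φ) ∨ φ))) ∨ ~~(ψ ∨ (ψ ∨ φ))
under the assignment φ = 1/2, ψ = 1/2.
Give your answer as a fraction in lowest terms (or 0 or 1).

1/2

φ ∨ ψ = 1/2 ∨ 1/2 = 1/2
φ ↔ ψ = 1/2 ↔ 1/2 = 1
ψ → φ = 1/2 → 1/2 = 1
(φ ↔ ψ) ↔ (ψ → φ) = 1 ↔ 1 = 1
(φ ∨ ψ) ∨ ((φ ↔ ψ) ↔ (ψ → φ)) = 1/2 ∨ 1 = 1
φ → ψ = 1/2 → 1/2 = 1
~(φ → ψ) = ~1 = 0
φ → φ = 1/2 → 1/2 = 1
~(φ → ψ) ↔ (φ → φ) = 0 ↔ 1 = 0
((φ ∨ ψ) ∨ ((φ ↔ ψ) ↔ (ψ → φ))) → (~(φ → ψ) ↔ (φ → φ)) = 1 → 0 = 0
ψ ↔ φ = 1/2 ↔ 1/2 = 1
~(ψ ↔ φ) = ~1 = 0
φ ∨ ψ = 1/2 ∨ 1/2 = 1/2
~(ψ ↔ φ) ↔ (φ ∨ ψ) = 0 ↔ 1/2 = 1/2
φ ∨ φ = 1/2 ∨ 1/2 = 1/2
(φ ∨ φ) ∨ φ = 1/2 ∨ 1/2 = 1/2
(~(ψ ↔ φ) ↔ (φ ∨ ψ)) ∨ ((φ ∨ φ) ∨ φ) = 1/2 ∨ 1/2 = 1/2
(((φ ∨ ψ) ∨ ((φ ↔ ψ) ↔ (ψ → φ))) → (~(φ → ψ) ↔ (φ → φ))) ↔ ((~(ψ ↔ φ) ↔ (φ ∨ ψ)) ∨ ((φ ∨ φ) ∨ φ)) = 0 ↔ 1/2 = 1/2
ψ ∨ φ = 1/2 ∨ 1/2 = 1/2
ψ ∨ (ψ ∨ φ) = 1/2 ∨ 1/2 = 1/2
~(ψ ∨ (ψ ∨ φ)) = ~1/2 = 1/2
~~(ψ ∨ (ψ ∨ φ)) = ~1/2 = 1/2
((((φ ∨ ψ) ∨ ((φ ↔ ψ) ↔ (ψ → φ))) → (~(φ → ψ) ↔ (φ → φ))) ↔ ((~(ψ ↔ φ) ↔ (φ ∨ ψ)) ∨ ((φ ∨ φ) ∨ φ))) ∨ ~~(ψ ∨ (ψ ∨ φ)) = 1/2 ∨ 1/2 = 1/2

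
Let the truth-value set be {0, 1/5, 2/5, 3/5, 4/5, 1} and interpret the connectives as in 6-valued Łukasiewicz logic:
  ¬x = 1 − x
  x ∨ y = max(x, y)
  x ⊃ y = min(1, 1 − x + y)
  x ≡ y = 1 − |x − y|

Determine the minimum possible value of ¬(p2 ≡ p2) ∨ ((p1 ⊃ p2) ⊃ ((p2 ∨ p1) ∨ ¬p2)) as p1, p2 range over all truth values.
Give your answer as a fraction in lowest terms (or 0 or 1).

Take p1 = 0, p2 = 2/5:
p2 ≡ p2 = 2/5 ≡ 2/5 = 1
¬(p2 ≡ p2) = ¬1 = 0
p1 ⊃ p2 = 0 ⊃ 2/5 = 1
p2 ∨ p1 = 2/5 ∨ 0 = 2/5
¬p2 = ¬2/5 = 3/5
(p2 ∨ p1) ∨ ¬p2 = 2/5 ∨ 3/5 = 3/5
(p1 ⊃ p2) ⊃ ((p2 ∨ p1) ∨ ¬p2) = 1 ⊃ 3/5 = 3/5
¬(p2 ≡ p2) ∨ ((p1 ⊃ p2) ⊃ ((p2 ∨ p1) ∨ ¬p2)) = 0 ∨ 3/5 = 3/5
No assignment yields a value below 3/5, so this is the minimum.

3/5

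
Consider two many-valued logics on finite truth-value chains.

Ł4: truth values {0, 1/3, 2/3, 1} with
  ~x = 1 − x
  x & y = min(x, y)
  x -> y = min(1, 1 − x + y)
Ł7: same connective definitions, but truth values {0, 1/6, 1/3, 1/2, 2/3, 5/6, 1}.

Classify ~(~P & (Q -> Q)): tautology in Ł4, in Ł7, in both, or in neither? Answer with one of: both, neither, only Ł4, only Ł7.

In Ł4: at P = 0, Q = 0 the value is 0 — not a tautology.
In Ł7: at P = 0, Q = 0 the value is 0 — not a tautology.

neither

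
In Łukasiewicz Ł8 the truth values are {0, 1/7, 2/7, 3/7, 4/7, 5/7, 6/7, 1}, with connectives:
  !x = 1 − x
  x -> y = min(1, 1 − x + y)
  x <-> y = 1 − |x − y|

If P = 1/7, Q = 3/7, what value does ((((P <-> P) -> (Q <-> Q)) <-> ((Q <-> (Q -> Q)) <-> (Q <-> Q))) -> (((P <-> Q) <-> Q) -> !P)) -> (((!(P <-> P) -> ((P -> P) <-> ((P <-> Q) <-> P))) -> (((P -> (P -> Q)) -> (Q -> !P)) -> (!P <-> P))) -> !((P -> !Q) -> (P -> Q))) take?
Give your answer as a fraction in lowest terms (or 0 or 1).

5/7

P <-> P = 1/7 <-> 1/7 = 1
Q <-> Q = 3/7 <-> 3/7 = 1
(P <-> P) -> (Q <-> Q) = 1 -> 1 = 1
Q -> Q = 3/7 -> 3/7 = 1
Q <-> (Q -> Q) = 3/7 <-> 1 = 3/7
Q <-> Q = 3/7 <-> 3/7 = 1
(Q <-> (Q -> Q)) <-> (Q <-> Q) = 3/7 <-> 1 = 3/7
((P <-> P) -> (Q <-> Q)) <-> ((Q <-> (Q -> Q)) <-> (Q <-> Q)) = 1 <-> 3/7 = 3/7
P <-> Q = 1/7 <-> 3/7 = 5/7
(P <-> Q) <-> Q = 5/7 <-> 3/7 = 5/7
!P = !1/7 = 6/7
((P <-> Q) <-> Q) -> !P = 5/7 -> 6/7 = 1
(((P <-> P) -> (Q <-> Q)) <-> ((Q <-> (Q -> Q)) <-> (Q <-> Q))) -> (((P <-> Q) <-> Q) -> !P) = 3/7 -> 1 = 1
P <-> P = 1/7 <-> 1/7 = 1
!(P <-> P) = !1 = 0
P -> P = 1/7 -> 1/7 = 1
P <-> Q = 1/7 <-> 3/7 = 5/7
(P <-> Q) <-> P = 5/7 <-> 1/7 = 3/7
(P -> P) <-> ((P <-> Q) <-> P) = 1 <-> 3/7 = 3/7
!(P <-> P) -> ((P -> P) <-> ((P <-> Q) <-> P)) = 0 -> 3/7 = 1
P -> Q = 1/7 -> 3/7 = 1
P -> (P -> Q) = 1/7 -> 1 = 1
!P = !1/7 = 6/7
Q -> !P = 3/7 -> 6/7 = 1
(P -> (P -> Q)) -> (Q -> !P) = 1 -> 1 = 1
!P = !1/7 = 6/7
!P <-> P = 6/7 <-> 1/7 = 2/7
((P -> (P -> Q)) -> (Q -> !P)) -> (!P <-> P) = 1 -> 2/7 = 2/7
(!(P <-> P) -> ((P -> P) <-> ((P <-> Q) <-> P))) -> (((P -> (P -> Q)) -> (Q -> !P)) -> (!P <-> P)) = 1 -> 2/7 = 2/7
!Q = !3/7 = 4/7
P -> !Q = 1/7 -> 4/7 = 1
P -> Q = 1/7 -> 3/7 = 1
(P -> !Q) -> (P -> Q) = 1 -> 1 = 1
!((P -> !Q) -> (P -> Q)) = !1 = 0
((!(P <-> P) -> ((P -> P) <-> ((P <-> Q) <-> P))) -> (((P -> (P -> Q)) -> (Q -> !P)) -> (!P <-> P))) -> !((P -> !Q) -> (P -> Q)) = 2/7 -> 0 = 5/7
((((P <-> P) -> (Q <-> Q)) <-> ((Q <-> (Q -> Q)) <-> (Q <-> Q))) -> (((P <-> Q) <-> Q) -> !P)) -> (((!(P <-> P) -> ((P -> P) <-> ((P <-> Q) <-> P))) -> (((P -> (P -> Q)) -> (Q -> !P)) -> (!P <-> P))) -> !((P -> !Q) -> (P -> Q))) = 1 -> 5/7 = 5/7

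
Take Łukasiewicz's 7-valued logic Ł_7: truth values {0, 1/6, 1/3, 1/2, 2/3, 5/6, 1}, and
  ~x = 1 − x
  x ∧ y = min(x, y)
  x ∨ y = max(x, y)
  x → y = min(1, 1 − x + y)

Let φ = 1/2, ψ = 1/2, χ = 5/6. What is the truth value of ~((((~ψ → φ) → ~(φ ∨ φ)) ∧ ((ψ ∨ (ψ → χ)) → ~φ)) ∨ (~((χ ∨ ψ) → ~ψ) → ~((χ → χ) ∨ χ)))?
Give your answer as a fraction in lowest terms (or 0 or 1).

1/3

~ψ = ~1/2 = 1/2
~ψ → φ = 1/2 → 1/2 = 1
φ ∨ φ = 1/2 ∨ 1/2 = 1/2
~(φ ∨ φ) = ~1/2 = 1/2
(~ψ → φ) → ~(φ ∨ φ) = 1 → 1/2 = 1/2
ψ → χ = 1/2 → 5/6 = 1
ψ ∨ (ψ → χ) = 1/2 ∨ 1 = 1
~φ = ~1/2 = 1/2
(ψ ∨ (ψ → χ)) → ~φ = 1 → 1/2 = 1/2
((~ψ → φ) → ~(φ ∨ φ)) ∧ ((ψ ∨ (ψ → χ)) → ~φ) = 1/2 ∧ 1/2 = 1/2
χ ∨ ψ = 5/6 ∨ 1/2 = 5/6
~ψ = ~1/2 = 1/2
(χ ∨ ψ) → ~ψ = 5/6 → 1/2 = 2/3
~((χ ∨ ψ) → ~ψ) = ~2/3 = 1/3
χ → χ = 5/6 → 5/6 = 1
(χ → χ) ∨ χ = 1 ∨ 5/6 = 1
~((χ → χ) ∨ χ) = ~1 = 0
~((χ ∨ ψ) → ~ψ) → ~((χ → χ) ∨ χ) = 1/3 → 0 = 2/3
(((~ψ → φ) → ~(φ ∨ φ)) ∧ ((ψ ∨ (ψ → χ)) → ~φ)) ∨ (~((χ ∨ ψ) → ~ψ) → ~((χ → χ) ∨ χ)) = 1/2 ∨ 2/3 = 2/3
~((((~ψ → φ) → ~(φ ∨ φ)) ∧ ((ψ ∨ (ψ → χ)) → ~φ)) ∨ (~((χ ∨ ψ) → ~ψ) → ~((χ → χ) ∨ χ))) = ~2/3 = 1/3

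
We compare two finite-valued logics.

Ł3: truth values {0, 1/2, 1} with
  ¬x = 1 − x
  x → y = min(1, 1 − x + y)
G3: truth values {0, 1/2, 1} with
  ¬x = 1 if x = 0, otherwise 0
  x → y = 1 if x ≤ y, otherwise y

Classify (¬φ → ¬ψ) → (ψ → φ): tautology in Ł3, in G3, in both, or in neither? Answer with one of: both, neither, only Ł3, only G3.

In Ł3: every assignment gives 1 — tautology.
In G3: at φ = 1/2, ψ = 1 the value is 1/2 — not a tautology.

only Ł3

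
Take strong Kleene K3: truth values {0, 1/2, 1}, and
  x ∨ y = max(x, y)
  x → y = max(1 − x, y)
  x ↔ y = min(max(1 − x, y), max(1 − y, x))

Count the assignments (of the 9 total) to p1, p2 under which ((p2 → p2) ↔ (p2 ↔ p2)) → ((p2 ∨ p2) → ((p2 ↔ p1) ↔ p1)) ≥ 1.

p1 = 0, p2 = 0 ↦ 1  ≥
p1 = 0, p2 = 1/2 ↦ 1/2  <
p1 = 0, p2 = 1 ↦ 1  ≥
p1 = 1/2, p2 = 0 ↦ 1  ≥
p1 = 1/2, p2 = 1/2 ↦ 1/2  <
p1 = 1/2, p2 = 1 ↦ 1/2  <
p1 = 1, p2 = 0 ↦ 1  ≥
p1 = 1, p2 = 1/2 ↦ 1/2  <
p1 = 1, p2 = 1 ↦ 1  ≥
So 5 of the 9 assignments meet the threshold.

5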